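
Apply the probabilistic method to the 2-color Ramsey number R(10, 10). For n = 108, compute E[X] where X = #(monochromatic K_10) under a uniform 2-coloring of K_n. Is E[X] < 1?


E[X] = C(108, 10) · 2^{1 − 45} = 38722819230810 · 2^{−44} = 38722819230810/17592186044416.
As a reduced fraction: E[X] = 19361409615405/8796093022208 ≈ 2.201137.
Is E[X] < 1? NO.
Since E[X] ≥ 1, the first-moment bound is inconclusive at n = 108; it does NOT by itself certify R(10, 10) > 108.

E[X] = 19361409615405/8796093022208 ≈ 2.201137; E[X] ≥ 1; first-moment method inconclusive here.


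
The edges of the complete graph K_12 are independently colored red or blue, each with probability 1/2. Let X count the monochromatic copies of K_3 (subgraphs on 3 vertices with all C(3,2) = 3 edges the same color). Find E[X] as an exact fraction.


Let X = Σ_S X_S over the C(12, 3) = 220 subsets S of size 3, where X_S = 1 if the K_3 on S is monochromatic.
For a fixed S, the K_3 on S has C(3, 2) = 3 edges. P[all 3 edges red] = (1/2)^3, and likewise for blue, so P[monochromatic] = 2·(1/2)^3 = 2^{1 − 3} = 1/4.
Summing: E[X] = C(12, 3) · 2^{1 − 3} = 220 · 1/4 = 55.
Numerically: E[X] ≈ 55.0000.

E[X] = C(12,3)·2^(1−C(3,2)) = 55 ≈ 55.0000.


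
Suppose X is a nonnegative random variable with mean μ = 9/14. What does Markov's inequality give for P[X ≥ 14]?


μ = E[X] = 9/14, a = 14.
Markov: P[X ≥ 14] ≤ μ/a = (9/14)/14 = 9/196.
Numerically: ≈ 0.04592.
(Since a = 14 > μ = 0.64286, the bound 9/196 is < 1 and informative.)

P[X ≥ 14] ≤ 9/196 ≈ 0.04592.


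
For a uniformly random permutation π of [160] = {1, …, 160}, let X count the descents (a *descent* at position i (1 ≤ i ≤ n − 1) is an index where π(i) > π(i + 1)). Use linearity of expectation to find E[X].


Write X = Σ X_I over i = 1, …, 159, with X_I the indicator of one descent.
There are 159 indicators.
For each fixed i, the pair (π(i), π(i+1)) is a uniformly random ordered pair of distinct values from {1, …, 160}; by symmetry P[π(i) > π(i+1)] = 1/2.
By linearity: E[X] = 159 · (1/2) = (160 − 1) · (1/2) = 159/2 ≈ 79.5000.

E[X] = 159/2 = 79.5000.


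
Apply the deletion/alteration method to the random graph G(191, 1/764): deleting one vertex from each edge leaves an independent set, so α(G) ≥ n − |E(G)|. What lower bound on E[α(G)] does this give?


E[|E(G)|] = C(191, 2)·p = 18145 · (1/764) = 95/4.
E[α(G)] ≥ n − E[|E(G)|] = 191 − 95/4 = 669/4.
Numerically: ≈ 167.250.
(This is only a lower bound; the true E[α(G)] may be larger.)

E[α(G)] ≥ 669/4 ≈ 167.250.


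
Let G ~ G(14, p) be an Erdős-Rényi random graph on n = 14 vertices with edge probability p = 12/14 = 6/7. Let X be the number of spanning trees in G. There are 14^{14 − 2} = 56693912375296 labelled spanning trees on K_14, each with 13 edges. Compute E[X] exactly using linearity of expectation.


K_14 has 14^{14 − 2} = 56693912375296 labelled spanning trees.
For each such spanning tree H, let X_H = 1 if all 13 edges of H are present in G. Then P[X_H = 1] = p^{13} = (6/7)^{13} = 13060694016/96889010407.
By linearity: E[X] = Σ_H E[X_H] = 56693912375296 · p^{13} = 56693912375296 · 13060694016/96889010407 = 53496602689536/7.
Numerically: E[X] ≈ 7.642e+12.

E[X] = 56693912375296 · (6/7)^{13} = 53496602689536/7 ≈ 7.642e+12.


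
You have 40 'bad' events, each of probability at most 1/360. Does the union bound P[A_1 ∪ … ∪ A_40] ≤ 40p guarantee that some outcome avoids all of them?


Union bound: P[∪_{i=1}^{40} A_i] ≤ Σ_i P[A_i] ≤ 40·p = 40·(1/360) = 1/9.
Numerically: 1/9 ≈ 0.1111.
Is 1/9 < 1? YES.
Since P[∪ A_i] ≤ 1/9 < 1, the complement has P[∩ A_i^c] ≥ 1 − 1/9 = 8/9 > 0, so some outcome avoids every A_i.

40·p = 1/9 ≈ 0.1111; existence CERTIFIED by the union bound.


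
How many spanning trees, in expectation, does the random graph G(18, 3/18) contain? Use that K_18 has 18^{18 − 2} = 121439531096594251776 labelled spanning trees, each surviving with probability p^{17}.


K_18 has 18^{18 − 2} = 121439531096594251776 labelled spanning trees.
For each such spanning tree H, let X_H = 1 if all 17 edges of H are present in G. Then P[X_H = 1] = p^{17} = (1/6)^{17} = 1/16926659444736.
Summing the indicators: E[X] = Σ_H E[X_H] = 121439531096594251776 · p^{17} = 121439531096594251776 · 1/16926659444736 = 14348907/2.
Numerically: E[X] ≈ 7.17e+06.

E[X] = 121439531096594251776 · (1/6)^{17} = 14348907/2 ≈ 7.17e+06.


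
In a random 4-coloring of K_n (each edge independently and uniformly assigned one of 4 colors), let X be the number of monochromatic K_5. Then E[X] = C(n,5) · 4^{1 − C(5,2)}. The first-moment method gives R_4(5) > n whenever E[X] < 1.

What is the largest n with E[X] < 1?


We need C(n, 5) · 4^{1 − 10} < 1, i.e. C(n, 5) < 4^{10 − 1} = 262144.
Check values of n near the boundary:
  n = 28: C(28, 5) = 98280; 98280 < 262144? YES
  n = 29: C(29, 5) = 118755; 118755 < 262144? YES
  n = 30: C(30, 5) = 142506; 142506 < 262144? YES
  n = 31: C(31, 5) = 169911; 169911 < 262144? YES
  n = 32: C(32, 5) = 201376; 201376 < 262144? YES
  n = 33: C(33, 5) = 237336; 237336 < 262144? YES
  n = 34: C(34, 5) = 278256; 278256 < 262144? NO
  n = 35: C(35, 5) = 324632; 324632 < 262144? NO
  n = 36: C(36, 5) = 376992; 376992 < 262144? NO
The largest n with C(n, 5) < 262144 is n = 33 (where E[X] = 29667/32768 ≈ 0.9053650). Hence R_4(5) > 33, i.e. R_4(5) ≥ 34.

Largest n = 33; hence R_4(5) > 33.


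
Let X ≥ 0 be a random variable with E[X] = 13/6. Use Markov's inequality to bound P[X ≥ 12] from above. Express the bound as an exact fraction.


μ = E[X] = 13/6, a = 12.
Markov: P[X ≥ 12] ≤ μ/a = (13/6)/12 = 13/72.
Numerically: ≈ 0.18056.
(Since a = 12 > μ = 2.16667, the bound 13/72 is < 1 and informative.)

P[X ≥ 12] ≤ 13/72 ≈ 0.18056.


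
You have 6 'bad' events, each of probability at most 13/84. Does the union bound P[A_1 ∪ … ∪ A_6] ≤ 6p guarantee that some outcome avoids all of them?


Union bound: P[∪_{i=1}^{6} A_i] ≤ Σ_i P[A_i] ≤ 6·p = 6·(13/84) = 13/14.
Numerically: 13/14 ≈ 0.92857.
Is 13/14 < 1? YES.
Since P[∪ A_i] ≤ 13/14 < 1, the complement has P[∩ A_i^c] ≥ 1 − 13/14 = 1/14 > 0, so some outcome avoids every A_i.

6·p = 13/14 ≈ 0.92857; existence CERTIFIED by the union bound.


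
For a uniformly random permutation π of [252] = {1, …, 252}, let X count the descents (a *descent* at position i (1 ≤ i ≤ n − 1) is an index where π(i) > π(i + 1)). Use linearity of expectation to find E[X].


Write X = Σ X_I over i = 1, …, 251, with X_I the indicator of one descent.
There are 251 indicators.
For each fixed i, the pair (π(i), π(i+1)) is a uniformly random ordered pair of distinct values from {1, …, 252}; by symmetry P[π(i) > π(i+1)] = 1/2.
By linearity: E[X] = 251 · (1/2) = (252 − 1) · (1/2) = 251/2 ≈ 125.5000.

E[X] = 251/2 = 125.5000.


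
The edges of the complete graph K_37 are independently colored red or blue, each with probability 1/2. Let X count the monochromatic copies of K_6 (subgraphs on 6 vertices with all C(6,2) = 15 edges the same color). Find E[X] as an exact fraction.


Let X = Σ_S X_S over the C(37, 6) = 2324784 subsets S of size 6, where X_S = 1 if the K_6 on S is monochromatic.
For a fixed S, the K_6 on S has C(6, 2) = 15 edges. P[all 15 edges red] = (1/2)^15, and likewise for blue, so P[monochromatic] = 2·(1/2)^15 = 2^{1 − 15} = 1/16384.
Summing: E[X] = C(37, 6) · 2^{1 − 15} = 2324784 · 1/16384 = 145299/1024.
Numerically: E[X] ≈ 141.894.

E[X] = C(37,6)·2^(1−C(6,2)) = 145299/1024 ≈ 141.894.


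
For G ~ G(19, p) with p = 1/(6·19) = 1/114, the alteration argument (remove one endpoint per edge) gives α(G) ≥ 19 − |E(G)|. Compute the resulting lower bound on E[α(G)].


E[|E(G)|] = C(19, 2)·p = 171 · (1/114) = 3/2.
E[α(G)] ≥ n − E[|E(G)|] = 19 − 3/2 = 35/2.
Numerically: ≈ 17.5000.
(This is only a lower bound; the true E[α(G)] may be larger.)

E[α(G)] ≥ 35/2 ≈ 17.5000.


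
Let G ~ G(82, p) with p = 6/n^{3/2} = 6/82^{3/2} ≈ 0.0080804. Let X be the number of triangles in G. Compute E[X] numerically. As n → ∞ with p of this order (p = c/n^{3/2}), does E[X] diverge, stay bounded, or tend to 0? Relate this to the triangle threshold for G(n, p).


Number of potential triangles: C(82, 3) = 88560.
Each occurs with probability p³ ≈ (0.0080804)³ ≈ 5.2758376e-07.
By linearity: E[X] = C(82, 3)·p³ ≈ 88560 · 5.2758376e-07 ≈ 0.04672.
Since α = 3/2 > 1, p = c/n^{3/2} = o(1/n) is below the triangle threshold p ~ 1/n. Asymptotically E[X] ~ (c³/6)·n^{3(1−α)} = (6³/6)·n^{-1.5} → 0, so by Markov's inequality G has no triangles w.h.p.

E[X] ≈ 0.04672; in regime p = Θ(1/n^{3/2}) E[X] tends to 0 (below the triangle threshold p ~ 1/n).


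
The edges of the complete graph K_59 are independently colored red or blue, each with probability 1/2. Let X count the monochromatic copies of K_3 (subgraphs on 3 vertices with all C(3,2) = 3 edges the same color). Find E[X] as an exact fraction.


Let X = Σ_S X_S over the C(59, 3) = 32509 subsets S of size 3, where X_S = 1 if the K_3 on S is monochromatic.
For a fixed S, the K_3 on S has C(3, 2) = 3 edges. P[all 3 edges red] = (1/2)^3, and likewise for blue, so P[monochromatic] = 2·(1/2)^3 = 2^{1 − 3} = 1/4.
By linearity: E[X] = C(59, 3) · 2^{1 − 3} = 32509 · 1/4 = 32509/4.
Numerically: E[X] ≈ 8127.250000.

E[X] = C(59,3)·2^(1−C(3,2)) = 32509/4 ≈ 8127.250000.


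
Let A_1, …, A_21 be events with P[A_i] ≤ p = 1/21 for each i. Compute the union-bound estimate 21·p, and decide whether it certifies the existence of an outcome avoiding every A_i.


Union bound: P[∪_{i=1}^{21} A_i] ≤ Σ_i P[A_i] ≤ 21·p = 21·(1/21) = 1.
Numerically: 1 ≈ 1.000000.
Is 1 < 1? NO.
Since the bound 1 is ≥ 1, the union bound is uninformative here; it does NOT by itself certify existence.

21·p = 1 ≈ 1.000000; existence NOT certified by the union bound.


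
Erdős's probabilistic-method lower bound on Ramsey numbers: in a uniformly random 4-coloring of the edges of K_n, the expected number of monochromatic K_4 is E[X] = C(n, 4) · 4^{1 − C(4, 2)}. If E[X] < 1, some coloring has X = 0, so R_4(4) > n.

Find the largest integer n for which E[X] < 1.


We need C(n, 4) · 4^{1 − 6} < 1, i.e. C(n, 4) < 4^{6 − 1} = 1024.
Check values of n near the boundary:
  n = 9: C(9, 4) = 126; 126 < 1024? YES
  n = 10: C(10, 4) = 210; 210 < 1024? YES
  n = 11: C(11, 4) = 330; 330 < 1024? YES
  n = 12: C(12, 4) = 495; 495 < 1024? YES
  n = 13: C(13, 4) = 715; 715 < 1024? YES
  n = 14: C(14, 4) = 1001; 1001 < 1024? YES
  n = 15: C(15, 4) = 1365; 1365 < 1024? NO
  n = 16: C(16, 4) = 1820; 1820 < 1024? NO
The largest n with C(n, 4) < 1024 is n = 14 (where E[X] = 1001/1024 ≈ 0.97754). Hence R_4(4) > 14, i.e. R_4(4) ≥ 15.

Largest n = 14; hence R_4(4) > 14.


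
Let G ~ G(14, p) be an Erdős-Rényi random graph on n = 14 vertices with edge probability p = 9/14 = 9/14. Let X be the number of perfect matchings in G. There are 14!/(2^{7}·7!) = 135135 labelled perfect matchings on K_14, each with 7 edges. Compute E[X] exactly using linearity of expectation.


K_14 has 14!/(2^{7}·7!) = 135135 labelled perfect matchings.
For each such perfect matching H, let X_H = 1 if all 7 edges of H are present in G. Then P[X_H = 1] = p^{7} = (9/14)^{7} = 4782969/105413504.
By linearity: E[X] = Σ_H E[X_H] = 135135 · p^{7} = 135135 · 4782969/105413504 = 92335216545/15059072.
Numerically: E[X] ≈ 6.13e+03.

E[X] = 135135 · (9/14)^{7} = 92335216545/15059072 ≈ 6.13e+03.


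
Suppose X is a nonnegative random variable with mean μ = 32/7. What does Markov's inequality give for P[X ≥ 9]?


μ = E[X] = 32/7, a = 9.
Markov: P[X ≥ 9] ≤ μ/a = (32/7)/9 = 32/63.
Numerically: ≈ 0.508.
(Since a = 9 > μ = 4.571, the bound 32/63 is < 1 and informative.)

P[X ≥ 9] ≤ 32/63 ≈ 0.508.


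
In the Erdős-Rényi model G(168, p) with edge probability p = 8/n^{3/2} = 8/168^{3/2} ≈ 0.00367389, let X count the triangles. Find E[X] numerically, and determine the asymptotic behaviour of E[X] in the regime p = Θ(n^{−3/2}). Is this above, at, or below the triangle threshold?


Number of potential triangles: C(168, 3) = 776216.
Each occurs with probability p³ ≈ (0.00367389)³ ≈ 4.95881828e-08.
By linearity: E[X] = C(168, 3)·p³ ≈ 776216 · 4.95881828e-08 ≈ 0.038491.
Since α = 3/2 > 1, p = c/n^{3/2} = o(1/n) is below the triangle threshold p ~ 1/n. Asymptotically E[X] ~ (c³/6)·n^{3(1−α)} = (8³/6)·n^{-1.5} → 0, so by Markov's inequality G has no triangles w.h.p.

E[X] ≈ 0.038491; in regime p = Θ(1/n^{3/2}) E[X] tends to 0 (below the triangle threshold p ~ 1/n).


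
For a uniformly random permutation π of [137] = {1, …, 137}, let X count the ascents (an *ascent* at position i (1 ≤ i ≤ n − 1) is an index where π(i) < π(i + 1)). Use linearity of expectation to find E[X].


Write X = Σ X_I over i = 1, …, 136, with X_I the indicator of one ascent.
There are 136 indicators.
For each fixed i, the pair (π(i), π(i+1)) is a uniformly random ordered pair of distinct values from {1, …, 137}; by symmetry P[π(i) < π(i+1)] = 1/2.
By linearity: E[X] = 136 · (1/2) = (137 − 1) · (1/2) = 68 ≈ 68.0000.

E[X] = 68 = 68.0000.


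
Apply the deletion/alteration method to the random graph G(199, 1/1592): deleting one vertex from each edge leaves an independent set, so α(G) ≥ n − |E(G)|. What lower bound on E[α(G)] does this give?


E[|E(G)|] = C(199, 2)·p = 19701 · (1/1592) = 99/8.
E[α(G)] ≥ n − E[|E(G)|] = 199 − 99/8 = 1493/8.
Numerically: ≈ 186.625.
(This is only a lower bound; the true E[α(G)] may be larger.)

E[α(G)] ≥ 1493/8 ≈ 186.625.


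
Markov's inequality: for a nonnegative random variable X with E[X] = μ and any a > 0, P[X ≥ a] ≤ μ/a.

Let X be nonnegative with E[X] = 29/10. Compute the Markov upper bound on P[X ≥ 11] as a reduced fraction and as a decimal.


μ = E[X] = 29/10, a = 11.
Markov: P[X ≥ 11] ≤ μ/a = (29/10)/11 = 29/110.
Numerically: ≈ 0.2636.
(Since a = 11 > μ = 2.9000, the bound 29/110 is < 1 and informative.)

P[X ≥ 11] ≤ 29/110 ≈ 0.2636.


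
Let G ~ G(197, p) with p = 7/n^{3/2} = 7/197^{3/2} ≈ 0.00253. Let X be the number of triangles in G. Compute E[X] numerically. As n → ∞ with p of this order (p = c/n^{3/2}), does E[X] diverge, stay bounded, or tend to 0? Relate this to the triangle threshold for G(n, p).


Number of potential triangles: C(197, 3) = 1254890.
Each occurs with probability p³ ≈ (0.00253)³ ≈ 1.62254e-08.
By linearity: E[X] = C(197, 3)·p³ ≈ 1254890 · 1.62254e-08 ≈ 0.020.
Since α = 3/2 > 1, p = c/n^{3/2} = o(1/n) is below the triangle threshold p ~ 1/n. Asymptotically E[X] ~ (c³/6)·n^{3(1−α)} = (7³/6)·n^{-1.5} → 0, so by Markov's inequality G has no triangles w.h.p.

E[X] ≈ 0.020; in regime p = Θ(1/n^{3/2}) E[X] tends to 0 (below the triangle threshold p ~ 1/n).


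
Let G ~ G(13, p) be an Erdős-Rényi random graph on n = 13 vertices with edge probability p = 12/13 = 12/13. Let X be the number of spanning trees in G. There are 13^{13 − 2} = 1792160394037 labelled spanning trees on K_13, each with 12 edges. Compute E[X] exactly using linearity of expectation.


K_13 has 13^{13 − 2} = 1792160394037 labelled spanning trees.
For each such spanning tree H, let X_H = 1 if all 12 edges of H are present in G. Then P[X_H = 1] = p^{12} = (12/13)^{12} = 8916100448256/23298085122481.
By linearity: E[X] = Σ_H E[X_H] = 1792160394037 · p^{12} = 1792160394037 · 8916100448256/23298085122481 = 8916100448256/13.
Numerically: E[X] ≈ 6.86e+11.

E[X] = 1792160394037 · (12/13)^{12} = 8916100448256/13 ≈ 6.86e+11.


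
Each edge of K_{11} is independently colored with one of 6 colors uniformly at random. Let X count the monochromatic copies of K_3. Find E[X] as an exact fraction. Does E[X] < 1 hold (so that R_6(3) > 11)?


E[X] = C(11, 3) · 6^{1 − 3} = 165 · 6^{−2} = 165/36.
As a reduced fraction: E[X] = 55/12 ≈ 4.5833.
Is E[X] < 1? NO.
Since E[X] ≥ 1, the first-moment bound is inconclusive at n = 11; it does NOT by itself certify R_6(3) > 11.

E[X] = 55/12 ≈ 4.5833; E[X] ≥ 1; first-moment method inconclusive here.


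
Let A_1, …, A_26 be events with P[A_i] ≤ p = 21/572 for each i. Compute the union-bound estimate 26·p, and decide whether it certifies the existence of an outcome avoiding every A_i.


Union bound: P[∪_{i=1}^{26} A_i] ≤ Σ_i P[A_i] ≤ 26·p = 26·(21/572) = 21/22.
Numerically: 21/22 ≈ 0.9545455.
Is 21/22 < 1? YES.
Since P[∪ A_i] ≤ 21/22 < 1, the complement has P[∩ A_i^c] ≥ 1 − 21/22 = 1/22 > 0, so some outcome avoids every A_i.

26·p = 21/22 ≈ 0.9545455; existence CERTIFIED by the union bound.


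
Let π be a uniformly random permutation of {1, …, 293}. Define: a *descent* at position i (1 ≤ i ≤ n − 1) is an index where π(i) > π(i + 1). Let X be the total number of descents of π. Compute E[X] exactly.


Write X = Σ X_I over i = 1, …, 292, with X_I the indicator of one descent.
There are 292 indicators.
For each fixed i, the pair (π(i), π(i+1)) is a uniformly random ordered pair of distinct values from {1, …, 293}; by symmetry P[π(i) > π(i+1)] = 1/2.
By linearity: E[X] = 292 · (1/2) = (293 − 1) · (1/2) = 146 ≈ 146.000.

E[X] = 146 = 146.000.


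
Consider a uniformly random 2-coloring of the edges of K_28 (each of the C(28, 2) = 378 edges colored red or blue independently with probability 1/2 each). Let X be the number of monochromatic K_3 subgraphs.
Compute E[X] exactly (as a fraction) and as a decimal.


Let X = Σ_S X_S over the C(28, 3) = 3276 subsets S of size 3, where X_S = 1 if the K_3 on S is monochromatic.
For a fixed S, the K_3 on S has C(3, 2) = 3 edges. P[all 3 edges red] = (1/2)^3, and likewise for blue, so P[monochromatic] = 2·(1/2)^3 = 2^{1 − 3} = 1/4.
By linearity: E[X] = C(28, 3) · 2^{1 − 3} = 3276 · 1/4 = 819.
Numerically: E[X] ≈ 819.000000.

E[X] = C(28,3)·2^(1−C(3,2)) = 819 ≈ 819.000000.


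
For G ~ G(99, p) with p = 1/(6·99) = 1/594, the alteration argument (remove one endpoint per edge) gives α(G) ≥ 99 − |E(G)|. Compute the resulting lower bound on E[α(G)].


E[|E(G)|] = C(99, 2)·p = 4851 · (1/594) = 49/6.
E[α(G)] ≥ n − E[|E(G)|] = 99 − 49/6 = 545/6.
Numerically: ≈ 90.83333.
(This is only a lower bound; the true E[α(G)] may be larger.)

E[α(G)] ≥ 545/6 ≈ 90.83333.


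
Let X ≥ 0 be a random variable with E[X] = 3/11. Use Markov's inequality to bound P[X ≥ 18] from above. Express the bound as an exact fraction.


μ = E[X] = 3/11, a = 18.
Markov: P[X ≥ 18] ≤ μ/a = (3/11)/18 = 1/66.
Numerically: ≈ 0.015.
(Since a = 18 > μ = 0.273, the bound 1/66 is < 1 and informative.)

P[X ≥ 18] ≤ 1/66 ≈ 0.015.


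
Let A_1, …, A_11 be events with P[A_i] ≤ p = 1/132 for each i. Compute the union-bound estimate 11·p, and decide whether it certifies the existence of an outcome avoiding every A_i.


Union bound: P[∪_{i=1}^{11} A_i] ≤ Σ_i P[A_i] ≤ 11·p = 11·(1/132) = 1/12.
Numerically: 1/12 ≈ 0.083.
Is 1/12 < 1? YES.
Since P[∪ A_i] ≤ 1/12 < 1, the complement has P[∩ A_i^c] ≥ 1 − 1/12 = 11/12 > 0, so some outcome avoids every A_i.

11·p = 1/12 ≈ 0.083; existence CERTIFIED by the union bound.


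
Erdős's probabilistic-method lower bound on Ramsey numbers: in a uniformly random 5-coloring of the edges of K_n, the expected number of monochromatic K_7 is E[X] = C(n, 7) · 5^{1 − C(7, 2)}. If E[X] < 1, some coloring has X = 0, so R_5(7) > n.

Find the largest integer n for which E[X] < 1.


We need C(n, 7) · 5^{1 − 21} < 1, i.e. C(n, 7) < 5^{21 − 1} = 95367431640625.
Check values of n near the boundary:
  n = 332: C(332, 7) = 82772214646616; 82772214646616 < 95367431640625? YES
  n = 333: C(333, 7) = 84549532139028; 84549532139028 < 95367431640625? YES
  n = 334: C(334, 7) = 86359460961576; 86359460961576 < 95367431640625? YES
  n = 335: C(335, 7) = 88202498238195; 88202498238195 < 95367431640625? YES
  n = 336: C(336, 7) = 90079147136880; 90079147136880 < 95367431640625? YES
  n = 337: C(337, 7) = 91989916924632; 91989916924632 < 95367431640625? YES
  n = 338: C(338, 7) = 93935323022736; 93935323022736 < 95367431640625? YES
  n = 339: C(339, 7) = 95915887062372; 95915887062372 < 95367431640625? NO
The largest n with C(n, 7) < 95367431640625 is n = 338 (where E[X] = 93935323022736/95367431640625 ≈ 0.9849833). Hence R_5(7) > 338, i.e. R_5(7) ≥ 339.

Largest n = 338; hence R_5(7) > 338.


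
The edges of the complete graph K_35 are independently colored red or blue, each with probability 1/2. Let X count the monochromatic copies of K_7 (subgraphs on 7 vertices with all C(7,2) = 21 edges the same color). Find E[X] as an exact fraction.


Let X = Σ_S X_S over the C(35, 7) = 6724520 subsets S of size 7, where X_S = 1 if the K_7 on S is monochromatic.
For a fixed S, the K_7 on S has C(7, 2) = 21 edges. P[all 21 edges red] = (1/2)^21, and likewise for blue, so P[monochromatic] = 2·(1/2)^21 = 2^{1 − 21} = 1/1048576.
By linearity of expectation: E[X] = C(35, 7) · 2^{1 − 21} = 6724520 · 1/1048576 = 840565/131072.
Numerically: E[X] ≈ 6.413002.

E[X] = C(35,7)·2^(1−C(7,2)) = 840565/131072 ≈ 6.413002.


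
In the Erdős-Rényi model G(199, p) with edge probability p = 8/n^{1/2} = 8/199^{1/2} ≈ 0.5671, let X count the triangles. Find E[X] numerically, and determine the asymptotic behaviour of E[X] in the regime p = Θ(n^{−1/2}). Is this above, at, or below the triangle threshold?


Number of potential triangles: C(199, 3) = 1293699.
Each occurs with probability p³ ≈ (0.5671)³ ≈ 1.8238552e-01.
By linearity: E[X] = C(199, 3)·p³ ≈ 1293699 · 1.8238552e-01 ≈ 235951.95974.
Since α = 1/2 < 1, p = c/n^{1/2} ≫ 1/n is above the triangle threshold p ~ 1/n. Asymptotically E[X] ~ (c³/6)·n^{3(1−α)} = (8³/6)·n^{1.5} → ∞; triangles are abundant w.h.p.

E[X] ≈ 235951.95974; in regime p = Θ(1/n^{1/2}) E[X] diverges (above the triangle threshold p ~ 1/n).


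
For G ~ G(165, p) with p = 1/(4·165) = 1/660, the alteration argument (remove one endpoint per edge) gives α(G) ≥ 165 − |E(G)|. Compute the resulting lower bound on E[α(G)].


E[|E(G)|] = C(165, 2)·p = 13530 · (1/660) = 41/2.
E[α(G)] ≥ n − E[|E(G)|] = 165 − 41/2 = 289/2.
Numerically: ≈ 144.500.
(This is only a lower bound; the true E[α(G)] may be larger.)

E[α(G)] ≥ 289/2 ≈ 144.500.


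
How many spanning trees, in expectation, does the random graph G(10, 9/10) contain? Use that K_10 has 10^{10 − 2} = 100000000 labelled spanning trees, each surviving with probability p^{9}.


K_10 has 10^{10 − 2} = 100000000 labelled spanning trees.
For each such spanning tree H, let X_H = 1 if all 9 edges of H are present in G. Then P[X_H = 1] = p^{9} = (9/10)^{9} = 387420489/1000000000.
By linearity of expectation: E[X] = Σ_H E[X_H] = 100000000 · p^{9} = 100000000 · 387420489/1000000000 = 387420489/10.
Numerically: E[X] ≈ 3.8742e+07.

E[X] = 100000000 · (9/10)^{9} = 387420489/10 ≈ 3.8742e+07.


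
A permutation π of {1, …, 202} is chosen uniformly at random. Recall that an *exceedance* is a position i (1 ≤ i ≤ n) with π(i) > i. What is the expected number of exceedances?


Write X = Σ_{i=1}^{202} X_i, where X_i = 1_{π(i) > i}.
For each fixed i, π(i) is uniform over {1, …, 202} (marginal of a uniform permutation), so P[π(i) > i] = (n − i)/n. Summing: Σ_{i=1}^{202} (n − i)/n = (0 + 1 + … + 201)/202 = 202(202 − 1)/(2·202) = (202 − 1)/2.
Hence E[X] = Σ_{i=1}^{202} (202 − i)/202 = 201/2 ≈ 100.500000.

E[X] = 201/2 = 100.500000.


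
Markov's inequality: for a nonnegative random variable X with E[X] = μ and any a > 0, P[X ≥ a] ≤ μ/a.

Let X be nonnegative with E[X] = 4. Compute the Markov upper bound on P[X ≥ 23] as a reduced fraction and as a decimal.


μ = E[X] = 4, a = 23.
Markov: P[X ≥ 23] ≤ μ/a = (4)/23 = 4/23.
Numerically: ≈ 0.17391.
(Since a = 23 > μ = 4.00000, the bound 4/23 is < 1 and informative.)

P[X ≥ 23] ≤ 4/23 ≈ 0.17391.


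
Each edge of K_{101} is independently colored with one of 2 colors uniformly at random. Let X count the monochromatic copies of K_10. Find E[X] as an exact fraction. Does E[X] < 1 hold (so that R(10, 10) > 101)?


E[X] = C(101, 10) · 2^{1 − 45} = 19212541264840 · 2^{−44} = 19212541264840/17592186044416.
As a reduced fraction: E[X] = 2401567658105/2199023255552 ≈ 1.0921065.
Is E[X] < 1? NO.
Since E[X] ≥ 1, the first-moment bound is inconclusive at n = 101; it does NOT by itself certify R(10, 10) > 101.

E[X] = 2401567658105/2199023255552 ≈ 1.0921065; E[X] ≥ 1; first-moment method inconclusive here.


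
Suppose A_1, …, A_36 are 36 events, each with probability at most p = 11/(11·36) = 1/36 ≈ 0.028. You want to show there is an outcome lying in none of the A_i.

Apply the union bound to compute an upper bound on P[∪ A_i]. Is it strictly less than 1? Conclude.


Union bound: P[∪_{i=1}^{36} A_i] ≤ Σ_i P[A_i] ≤ 36·p = 36·(1/36) = 1.
Numerically: 1 ≈ 1.000.
Is 1 < 1? NO.
Since the bound 1 is ≥ 1, the union bound is uninformative here; it does NOT by itself certify existence.

36·p = 1 ≈ 1.000; existence NOT certified by the union bound.


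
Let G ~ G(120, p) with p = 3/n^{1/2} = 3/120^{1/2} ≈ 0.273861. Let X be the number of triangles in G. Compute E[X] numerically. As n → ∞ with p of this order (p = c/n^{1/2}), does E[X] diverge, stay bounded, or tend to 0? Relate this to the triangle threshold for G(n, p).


Number of potential triangles: C(120, 3) = 280840.
Each occurs with probability p³ ≈ (0.273861)³ ≈ 2.05395959e-02.
By linearity: E[X] = C(120, 3)·p³ ≈ 280840 · 2.05395959e-02 ≈ 5768.340114.
Since α = 1/2 < 1, p = c/n^{1/2} ≫ 1/n is above the triangle threshold p ~ 1/n. Asymptotically E[X] ~ (c³/6)·n^{3(1−α)} = (3³/6)·n^{1.5} → ∞; triangles are abundant w.h.p.

E[X] ≈ 5768.340114; in regime p = Θ(1/n^{1/2}) E[X] diverges (above the triangle threshold p ~ 1/n).


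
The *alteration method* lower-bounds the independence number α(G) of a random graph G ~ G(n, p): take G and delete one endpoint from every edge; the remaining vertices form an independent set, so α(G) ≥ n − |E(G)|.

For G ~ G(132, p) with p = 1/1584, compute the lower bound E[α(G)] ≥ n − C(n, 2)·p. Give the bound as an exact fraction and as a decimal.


E[|E(G)|] = C(132, 2)·p = 8646 · (1/1584) = 131/24.
E[α(G)] ≥ n − E[|E(G)|] = 132 − 131/24 = 3037/24.
Numerically: ≈ 126.54167.
(This is only a lower bound; the true E[α(G)] may be larger.)

E[α(G)] ≥ 3037/24 ≈ 126.54167.


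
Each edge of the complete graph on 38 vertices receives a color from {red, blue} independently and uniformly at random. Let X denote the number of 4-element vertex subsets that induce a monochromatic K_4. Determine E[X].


Let X = Σ_S X_S over the C(38, 4) = 73815 subsets S of size 4, where X_S = 1 if the K_4 on S is monochromatic.
For a fixed S, the K_4 on S has C(4, 2) = 6 edges. P[all 6 edges red] = (1/2)^6, and likewise for blue, so P[monochromatic] = 2·(1/2)^6 = 2^{1 − 6} = 1/32.
By linearity of expectation: E[X] = C(38, 4) · 2^{1 − 6} = 73815 · 1/32 = 73815/32.
Numerically: E[X] ≈ 2306.71875.

E[X] = C(38,4)·2^(1−C(4,2)) = 73815/32 ≈ 2306.71875.


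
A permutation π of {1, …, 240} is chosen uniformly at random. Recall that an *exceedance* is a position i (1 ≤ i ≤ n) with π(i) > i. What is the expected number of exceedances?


Write X = Σ_{i=1}^{240} X_i, where X_i = 1_{π(i) > i}.
For each fixed i, π(i) is uniform over {1, …, 240} (marginal of a uniform permutation), so P[π(i) > i] = (n − i)/n. Summing: Σ_{i=1}^{240} (n − i)/n = (0 + 1 + … + 239)/240 = 240(240 − 1)/(2·240) = (240 − 1)/2.
Hence E[X] = Σ_{i=1}^{240} (240 − i)/240 = 239/2 ≈ 119.500.

E[X] = 239/2 = 119.500.


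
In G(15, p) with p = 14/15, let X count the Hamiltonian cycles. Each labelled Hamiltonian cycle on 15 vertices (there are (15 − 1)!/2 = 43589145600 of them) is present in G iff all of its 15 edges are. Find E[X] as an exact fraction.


K_15 has (15 − 1)!/2 = 43589145600 labelled Hamiltonian cycles.
For each such Hamiltonian cycle H, let X_H = 1 if all 15 edges of H are present in G. Then P[X_H = 1] = p^{15} = (14/15)^{15} = 155568095557812224/437893890380859375.
By linearity: E[X] = Σ_H E[X_H] = 43589145600 · p^{15} = 43589145600 · 155568095557812224/437893890380859375 = 1116227221067356419653632/72081298828125.
Numerically: E[X] ≈ 1.5486e+10.

E[X] = 43589145600 · (14/15)^{15} = 1116227221067356419653632/72081298828125 ≈ 1.5486e+10.


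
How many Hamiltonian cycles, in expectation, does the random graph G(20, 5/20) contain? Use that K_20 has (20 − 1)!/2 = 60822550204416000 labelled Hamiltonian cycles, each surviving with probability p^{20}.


K_20 has (20 − 1)!/2 = 60822550204416000 labelled Hamiltonian cycles.
For each such Hamiltonian cycle H, let X_H = 1 if all 20 edges of H are present in G. Then P[X_H = 1] = p^{20} = (1/4)^{20} = 1/1099511627776.
By linearity: E[X] = Σ_H E[X_H] = 60822550204416000 · p^{20} = 60822550204416000 · 1/1099511627776 = 1856156927625/33554432.
Numerically: E[X] ≈ 5.532e+04.

E[X] = 60822550204416000 · (1/4)^{20} = 1856156927625/33554432 ≈ 5.532e+04.


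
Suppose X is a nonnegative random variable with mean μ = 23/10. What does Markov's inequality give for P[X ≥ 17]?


μ = E[X] = 23/10, a = 17.
Markov: P[X ≥ 17] ≤ μ/a = (23/10)/17 = 23/170.
Numerically: ≈ 0.135294.
(Since a = 17 > μ = 2.300000, the bound 23/170 is < 1 and informative.)

P[X ≥ 17] ≤ 23/170 ≈ 0.135294.


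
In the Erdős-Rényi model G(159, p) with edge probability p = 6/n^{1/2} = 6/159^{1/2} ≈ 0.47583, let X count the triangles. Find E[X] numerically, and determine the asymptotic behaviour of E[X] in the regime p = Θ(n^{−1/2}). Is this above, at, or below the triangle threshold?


Number of potential triangles: C(159, 3) = 657359.
Each occurs with probability p³ ≈ (0.47583)³ ≈ 1.0773531e-01.
By linearity: E[X] = C(159, 3)·p³ ≈ 657359 · 1.0773531e-01 ≈ 70820.77549.
Since α = 1/2 < 1, p = c/n^{1/2} ≫ 1/n is above the triangle threshold p ~ 1/n. Asymptotically E[X] ~ (c³/6)·n^{3(1−α)} = (6³/6)·n^{1.5} → ∞; triangles are abundant w.h.p.

E[X] ≈ 70820.77549; in regime p = Θ(1/n^{1/2}) E[X] diverges (above the triangle threshold p ~ 1/n).


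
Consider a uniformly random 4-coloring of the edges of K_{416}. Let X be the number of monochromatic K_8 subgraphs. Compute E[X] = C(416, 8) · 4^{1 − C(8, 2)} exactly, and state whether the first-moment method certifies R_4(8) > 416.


E[X] = C(416, 8) · 4^{1 − 28} = 20788229335792620 · 4^{−27} = 20788229335792620/18014398509481984.
As a reduced fraction: E[X] = 5197057333948155/4503599627370496 ≈ 1.154.
Is E[X] < 1? NO.
Since E[X] ≥ 1, the first-moment bound is inconclusive at n = 416; it does NOT by itself certify R_4(8) > 416.

E[X] = 5197057333948155/4503599627370496 ≈ 1.154; E[X] ≥ 1; first-moment method inconclusive here.


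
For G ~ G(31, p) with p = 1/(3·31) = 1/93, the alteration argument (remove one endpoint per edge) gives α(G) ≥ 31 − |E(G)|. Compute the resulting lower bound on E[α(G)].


E[|E(G)|] = C(31, 2)·p = 465 · (1/93) = 5.
E[α(G)] ≥ n − E[|E(G)|] = 31 − 5 = 26.
Numerically: ≈ 26.0000.
(This is only a lower bound; the true E[α(G)] may be larger.)

E[α(G)] ≥ 26 ≈ 26.0000.


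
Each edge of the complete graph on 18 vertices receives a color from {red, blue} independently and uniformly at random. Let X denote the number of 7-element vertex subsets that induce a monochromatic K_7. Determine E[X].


Let X = Σ_S X_S over the C(18, 7) = 31824 subsets S of size 7, where X_S = 1 if the K_7 on S is monochromatic.
For a fixed S, the K_7 on S has C(7, 2) = 21 edges. P[all 21 edges red] = (1/2)^21, and likewise for blue, so P[monochromatic] = 2·(1/2)^21 = 2^{1 − 21} = 1/1048576.
By linearity: E[X] = C(18, 7) · 2^{1 − 21} = 31824 · 1/1048576 = 1989/65536.
Numerically: E[X] ≈ 0.0303.

E[X] = C(18,7)·2^(1−C(7,2)) = 1989/65536 ≈ 0.0303.


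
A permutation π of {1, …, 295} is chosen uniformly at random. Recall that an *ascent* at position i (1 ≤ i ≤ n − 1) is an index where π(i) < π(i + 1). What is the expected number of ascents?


Write X = Σ X_I over i = 1, …, 294, with X_I the indicator of one ascent.
There are 294 indicators.
For each fixed i, the pair (π(i), π(i+1)) is a uniformly random ordered pair of distinct values from {1, …, 295}; by symmetry P[π(i) < π(i+1)] = 1/2.
By linearity: E[X] = 294 · (1/2) = (295 − 1) · (1/2) = 147 ≈ 147.00000.

E[X] = 147 = 147.00000.


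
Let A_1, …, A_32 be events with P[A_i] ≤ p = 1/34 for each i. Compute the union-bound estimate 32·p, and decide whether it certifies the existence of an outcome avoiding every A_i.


Union bound: P[∪_{i=1}^{32} A_i] ≤ Σ_i P[A_i] ≤ 32·p = 32·(1/34) = 16/17.
Numerically: 16/17 ≈ 0.9412.
Is 16/17 < 1? YES.
Since P[∪ A_i] ≤ 16/17 < 1, the complement has P[∩ A_i^c] ≥ 1 − 16/17 = 1/17 > 0, so some outcome avoids every A_i.

32·p = 16/17 ≈ 0.9412; existence CERTIFIED by the union bound.


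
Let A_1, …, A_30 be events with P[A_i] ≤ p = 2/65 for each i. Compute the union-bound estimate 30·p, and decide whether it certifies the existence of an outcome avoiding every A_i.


Union bound: P[∪_{i=1}^{30} A_i] ≤ Σ_i P[A_i] ≤ 30·p = 30·(2/65) = 12/13.
Numerically: 12/13 ≈ 0.9231.
Is 12/13 < 1? YES.
Since P[∪ A_i] ≤ 12/13 < 1, the complement has P[∩ A_i^c] ≥ 1 − 12/13 = 1/13 > 0, so some outcome avoids every A_i.

30·p = 12/13 ≈ 0.9231; existence CERTIFIED by the union bound.


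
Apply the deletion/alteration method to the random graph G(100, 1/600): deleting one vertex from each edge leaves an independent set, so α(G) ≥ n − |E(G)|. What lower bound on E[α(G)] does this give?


E[|E(G)|] = C(100, 2)·p = 4950 · (1/600) = 33/4.
E[α(G)] ≥ n − E[|E(G)|] = 100 − 33/4 = 367/4.
Numerically: ≈ 91.750.
(This is only a lower bound; the true E[α(G)] may be larger.)

E[α(G)] ≥ 367/4 ≈ 91.750.


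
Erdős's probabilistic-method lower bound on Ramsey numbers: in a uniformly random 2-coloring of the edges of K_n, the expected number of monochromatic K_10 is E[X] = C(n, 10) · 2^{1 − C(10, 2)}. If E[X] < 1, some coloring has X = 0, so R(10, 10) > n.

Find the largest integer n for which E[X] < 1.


We need C(n, 10) · 2^{1 − 45} < 1, i.e. C(n, 10) < 2^{45 − 1} = 17592186044416.
Check values of n near the boundary:
  n = 95: C(95, 10) = 10104934117421; 10104934117421 < 17592186044416? YES
  n = 96: C(96, 10) = 11279926456656; 11279926456656 < 17592186044416? YES
  n = 97: C(97, 10) = 12576469727536; 12576469727536 < 17592186044416? YES
  n = 98: C(98, 10) = 14005614014756; 14005614014756 < 17592186044416? YES
  n = 99: C(99, 10) = 15579278510796; 15579278510796 < 17592186044416? YES
  n = 100: C(100, 10) = 17310309456440; 17310309456440 < 17592186044416? YES
  n = 101: C(101, 10) = 19212541264840; 19212541264840 < 17592186044416? NO
The largest n with C(n, 10) < 17592186044416 is n = 100 (where E[X] = 2163788682055/2199023255552 ≈ 0.9840). Hence R(10, 10) > 100, i.e. R(10, 10) ≥ 101.

Largest n = 100; hence R(10, 10) > 100.


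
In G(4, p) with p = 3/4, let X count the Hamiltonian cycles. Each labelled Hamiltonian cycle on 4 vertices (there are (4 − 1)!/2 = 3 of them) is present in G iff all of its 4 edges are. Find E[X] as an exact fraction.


K_4 has (4 − 1)!/2 = 3 labelled Hamiltonian cycles.
For each such Hamiltonian cycle H, let X_H = 1 if all 4 edges of H are present in G. Then P[X_H = 1] = p^{4} = (3/4)^{4} = 81/256.
Summing the indicators: E[X] = Σ_H E[X_H] = 3 · p^{4} = 3 · 81/256 = 243/256.
Numerically: E[X] ≈ 0.9492.

E[X] = 3 · (3/4)^{4} = 243/256 ≈ 0.9492.


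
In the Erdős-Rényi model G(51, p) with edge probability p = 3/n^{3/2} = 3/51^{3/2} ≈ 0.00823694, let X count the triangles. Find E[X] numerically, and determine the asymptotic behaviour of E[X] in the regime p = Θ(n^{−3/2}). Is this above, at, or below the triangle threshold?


Number of potential triangles: C(51, 3) = 20825.
Each occurs with probability p³ ≈ (0.00823694)³ ≈ 5.58853496e-07.
By linearity: E[X] = C(51, 3)·p³ ≈ 20825 · 5.58853496e-07 ≈ 0.011638.
Since α = 3/2 > 1, p = c/n^{3/2} = o(1/n) is below the triangle threshold p ~ 1/n. Asymptotically E[X] ~ (c³/6)·n^{3(1−α)} = (3³/6)·n^{-1.5} → 0, so by Markov's inequality G has no triangles w.h.p.

E[X] ≈ 0.011638; in regime p = Θ(1/n^{3/2}) E[X] tends to 0 (below the triangle threshold p ~ 1/n).


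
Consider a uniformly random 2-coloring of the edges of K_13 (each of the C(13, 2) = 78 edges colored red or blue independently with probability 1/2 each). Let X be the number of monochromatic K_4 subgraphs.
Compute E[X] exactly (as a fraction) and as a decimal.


Let X = Σ_S X_S over the C(13, 4) = 715 subsets S of size 4, where X_S = 1 if the K_4 on S is monochromatic.
For a fixed S, the K_4 on S has C(4, 2) = 6 edges. P[all 6 edges red] = (1/2)^6, and likewise for blue, so P[monochromatic] = 2·(1/2)^6 = 2^{1 − 6} = 1/32.
By linearity: E[X] = C(13, 4) · 2^{1 − 6} = 715 · 1/32 = 715/32.
Numerically: E[X] ≈ 22.34375.

E[X] = C(13,4)·2^(1−C(4,2)) = 715/32 ≈ 22.34375.


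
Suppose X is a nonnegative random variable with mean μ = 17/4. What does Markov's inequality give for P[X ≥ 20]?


μ = E[X] = 17/4, a = 20.
Markov: P[X ≥ 20] ≤ μ/a = (17/4)/20 = 17/80.
Numerically: ≈ 0.2125.
(Since a = 20 > μ = 4.2500, the bound 17/80 is < 1 and informative.)

P[X ≥ 20] ≤ 17/80 ≈ 0.2125.


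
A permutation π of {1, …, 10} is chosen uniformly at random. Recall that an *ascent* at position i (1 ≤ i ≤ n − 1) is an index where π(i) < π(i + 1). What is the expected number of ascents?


Write X = Σ X_I over i = 1, …, 9, with X_I the indicator of one ascent.
There are 9 indicators.
For each fixed i, the pair (π(i), π(i+1)) is a uniformly random ordered pair of distinct values from {1, …, 10}; by symmetry P[π(i) < π(i+1)] = 1/2.
By linearity: E[X] = 9 · (1/2) = (10 − 1) · (1/2) = 9/2 ≈ 4.500.

E[X] = 9/2 = 4.500.


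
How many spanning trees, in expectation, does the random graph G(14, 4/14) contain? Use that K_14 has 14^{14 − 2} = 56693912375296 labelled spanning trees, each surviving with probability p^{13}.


K_14 has 14^{14 − 2} = 56693912375296 labelled spanning trees.
For each such spanning tree H, let X_H = 1 if all 13 edges of H are present in G. Then P[X_H = 1] = p^{13} = (2/7)^{13} = 8192/96889010407.
Summing the indicators: E[X] = Σ_H E[X_H] = 56693912375296 · p^{13} = 56693912375296 · 8192/96889010407 = 33554432/7.
Numerically: E[X] ≈ 4.79e+06.

E[X] = 56693912375296 · (2/7)^{13} = 33554432/7 ≈ 4.79e+06.


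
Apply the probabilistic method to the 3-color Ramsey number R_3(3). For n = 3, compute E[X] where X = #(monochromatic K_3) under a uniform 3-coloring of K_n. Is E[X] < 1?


E[X] = C(3, 3) · 3^{1 − 3} = 1 · 3^{−2} = 1/9.
As a reduced fraction: E[X] = 1/9 ≈ 0.1111.
Is E[X] < 1? YES.
Since E[X] < 1, there exists a 3-coloring of K_{3} with no monochromatic K_3; hence R_3(3) > 3.

E[X] = 1/9 ≈ 0.1111; E[X] < 1, so R_3(3) > 3.


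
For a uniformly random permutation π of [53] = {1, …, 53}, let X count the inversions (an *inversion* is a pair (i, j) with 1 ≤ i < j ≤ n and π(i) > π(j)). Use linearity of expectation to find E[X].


Write X = Σ X_I over the C(53, 2) = 1378 pairs i < j, with X_I the indicator of one inversion.
There are 1378 indicators.
For each fixed pair i < j, the values π(i) and π(j) are two distinct elements of {1, …, 53} in uniformly random order; by symmetry P[π(i) > π(j)] = 1/2.
By linearity: E[X] = 1378 · (1/2) = C(53, 2) · (1/2) = 1378/2 = 689 ≈ 689.000000.

E[X] = 689 = 689.000000.
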